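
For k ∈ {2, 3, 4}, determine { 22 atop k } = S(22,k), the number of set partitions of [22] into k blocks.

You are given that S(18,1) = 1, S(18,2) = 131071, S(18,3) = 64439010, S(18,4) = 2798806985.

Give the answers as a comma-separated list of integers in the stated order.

2097151, 5228079450, 727778623825

@19  (19,1):1·1+0→1, (19,2):131071·2+1→262143, (19,3):64439010·3+131071→193448101, (19,4):2798806985·4+64439010→11259666950
@20  (20,1):1·1+0→1, (20,2):262143·2+1→524287, (20,3):193448101·3+262143→580606446, (20,4):11259666950·4+193448101→45232115901
@21  (21,1):1·1+0→1, (21,2):524287·2+1→1048575, (21,3):580606446·3+524287→1742343625, (21,4):45232115901·4+580606446→181509070050
@22  (22,2):1048575·2+1→2097151, (22,3):1742343625·3+1048575→5228079450, (22,4):181509070050·4+1742343625→727778623825
Read S(22,2) = 2097151, S(22,3) = 5228079450, S(22,4) = 727778623825.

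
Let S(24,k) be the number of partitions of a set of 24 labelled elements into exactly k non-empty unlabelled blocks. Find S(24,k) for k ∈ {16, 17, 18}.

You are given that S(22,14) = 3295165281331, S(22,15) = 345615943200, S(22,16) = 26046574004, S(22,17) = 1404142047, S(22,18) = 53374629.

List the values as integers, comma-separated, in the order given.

r23: T_23,15=15×345615943200+3295165281331=8479404429331; T_23,16=16×26046574004+345615943200=762361127264; T_23,17=17×1404142047+26046574004=49916988803; T_23,18=18×53374629+1404142047=2364885369
r24: T_24,16=16×762361127264+8479404429331=20677182465555; T_24,17=17×49916988803+762361127264=1610949936915; T_24,18=18×2364885369+49916988803=92484925445
Read S(24,16) = 20677182465555, S(24,17) = 1610949936915, S(24,18) = 92484925445.

20677182465555, 1610949936915, 92484925445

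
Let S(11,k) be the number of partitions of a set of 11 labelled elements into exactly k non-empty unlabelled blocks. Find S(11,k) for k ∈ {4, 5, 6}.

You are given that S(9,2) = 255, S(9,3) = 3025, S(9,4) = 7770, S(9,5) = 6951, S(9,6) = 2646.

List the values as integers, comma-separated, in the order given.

145750, 246730, 179487

@10  (10,3):3025·3+255→9330, (10,4):7770·4+3025→34105, (10,5):6951·5+7770→42525, (10,6):2646·6+6951→22827
@11  (11,4):34105·4+9330→145750, (11,5):42525·5+34105→246730, (11,6):22827·6+42525→179487
Read S(11,4) = 145750, S(11,5) = 246730, S(11,6) = 179487.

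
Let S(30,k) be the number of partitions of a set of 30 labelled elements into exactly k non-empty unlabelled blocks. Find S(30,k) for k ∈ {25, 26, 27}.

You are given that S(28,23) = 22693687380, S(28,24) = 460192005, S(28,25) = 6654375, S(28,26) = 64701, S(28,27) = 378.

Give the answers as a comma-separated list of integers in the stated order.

@29  (29,24):460192005·24+22693687380→33738295500, (29,25):6654375·25+460192005→626551380, (29,26):64701·26+6654375→8336601, (29,27):378·27+64701→74907
@30  (30,25):626551380·25+33738295500→49402080000, (30,26):8336601·26+626551380→843303006, (30,27):74907·27+8336601→10359090
Read S(30,25) = 49402080000, S(30,26) = 843303006, S(30,27) = 10359090.

49402080000, 843303006, 10359090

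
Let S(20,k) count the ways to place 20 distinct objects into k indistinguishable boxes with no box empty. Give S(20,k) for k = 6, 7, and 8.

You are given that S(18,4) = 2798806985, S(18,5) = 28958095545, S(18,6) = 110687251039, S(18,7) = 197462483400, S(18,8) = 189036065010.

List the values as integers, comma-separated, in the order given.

4306078895384, 11143554045652, 15170932662679

i=19: T(19,5)=2798806985+5·28958095545=147589284710 | T(19,6)=28958095545+6·110687251039=693081601779 | T(19,7)=110687251039+7·197462483400=1492924634839 | T(19,8)=197462483400+8·189036065010=1709751003480
i=20: T(20,6)=147589284710+6·693081601779=4306078895384 | T(20,7)=693081601779+7·1492924634839=11143554045652 | T(20,8)=1492924634839+8·1709751003480=15170932662679
Read S(20,6) = 4306078895384, S(20,7) = 11143554045652, S(20,8) = 15170932662679.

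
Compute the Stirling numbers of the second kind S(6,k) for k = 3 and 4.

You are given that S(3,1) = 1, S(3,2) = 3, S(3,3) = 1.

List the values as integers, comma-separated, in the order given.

90, 65

@4  (4,1):1·1+0→1, (4,2):3·2+1→7, (4,3):1·3+3→6, (4,4):0·4+1→1
@5  (5,2):7·2+1→15, (5,3):6·3+7→25, (5,4):1·4+6→10
@6  (6,3):25·3+15→90, (6,4):10·4+25→65
Read S(6,3) = 90, S(6,4) = 65.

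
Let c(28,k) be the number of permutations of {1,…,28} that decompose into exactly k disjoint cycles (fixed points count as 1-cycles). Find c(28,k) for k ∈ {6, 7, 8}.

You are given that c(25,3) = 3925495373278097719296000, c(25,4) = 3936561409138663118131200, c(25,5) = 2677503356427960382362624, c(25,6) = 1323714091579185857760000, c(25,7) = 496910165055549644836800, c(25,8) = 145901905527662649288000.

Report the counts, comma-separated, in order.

i=26: T(26,4)=3925495373278097719296000+25·3936561409138663118131200=102339530601744675672576000 | T(26,5)=3936561409138663118131200+25·2677503356427960382362624=70874145319837672677196800 | T(26,6)=2677503356427960382362624+25·1323714091579185857760000=35770355645907606826362624 | T(26,7)=1323714091579185857760000+25·496910165055549644836800=13746468217967926978680000 | T(26,8)=496910165055549644836800+25·145901905527662649288000=4144457803247115877036800
i=27: T(27,5)=102339530601744675672576000+26·70874145319837672677196800=1945067308917524165279692800 | T(27,6)=70874145319837672677196800+26·35770355645907606826362624=1000903392113435450162625024 | T(27,7)=35770355645907606826362624+26·13746468217967926978680000=393178529313073708272042624 | T(27,8)=13746468217967926978680000+26·4144457803247115877036800=121502371102392939781636800
i=28: T(28,6)=1945067308917524165279692800+27·1000903392113435450162625024=28969458895980281319670568448 | T(28,7)=1000903392113435450162625024+27·393178529313073708272042624=11616723683566425573507775872 | T(28,8)=393178529313073708272042624+27·121502371102392939781636800=3673742549077683082376236224
Read c(28,6) = 28969458895980281319670568448, c(28,7) = 11616723683566425573507775872, c(28,8) = 3673742549077683082376236224.

28969458895980281319670568448, 11616723683566425573507775872, 3673742549077683082376236224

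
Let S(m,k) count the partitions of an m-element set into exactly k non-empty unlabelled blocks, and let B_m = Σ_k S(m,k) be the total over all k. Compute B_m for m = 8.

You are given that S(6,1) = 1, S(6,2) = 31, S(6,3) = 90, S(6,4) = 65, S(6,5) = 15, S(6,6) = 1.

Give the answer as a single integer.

[7] T[7,1]:1*1+0=1 · T[7,2]:2*31+1=63 · T[7,3]:3*90+31=301 · T[7,4]:4*65+90=350 · T[7,5]:5*15+65=140 · T[7,6]:6*1+15=21 · T[7,7]:7*0+1=1
[8] T[8,1]:1*1+0=1 · T[8,2]:2*63+1=127 · T[8,3]:3*301+63=966 · T[8,4]:4*350+301=1701 · T[8,5]:5*140+350=1050 · T[8,6]:6*21+140=266 · T[8,7]:7*1+21=28 · T[8,8]:8*0+1=1
B_8 = ΣS(8,k) = 1+127+966+1701+1050+266+28+1 = 4140

4140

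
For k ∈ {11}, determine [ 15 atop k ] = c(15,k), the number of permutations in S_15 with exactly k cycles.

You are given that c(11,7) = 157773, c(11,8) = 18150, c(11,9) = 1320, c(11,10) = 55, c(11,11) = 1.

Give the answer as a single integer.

2749747

r12: T_12,8=11×18150+157773=357423; T_12,9=11×1320+18150=32670; T_12,10=11×55+1320=1925; T_12,11=11×1+55=66
r13: T_13,9=12×32670+357423=749463; T_13,10=12×1925+32670=55770; T_13,11=12×66+1925=2717
r14: T_14,10=13×55770+749463=1474473; T_14,11=13×2717+55770=91091
r15: T_15,11=14×91091+1474473=2749747
Read c(15,11) = 2749747.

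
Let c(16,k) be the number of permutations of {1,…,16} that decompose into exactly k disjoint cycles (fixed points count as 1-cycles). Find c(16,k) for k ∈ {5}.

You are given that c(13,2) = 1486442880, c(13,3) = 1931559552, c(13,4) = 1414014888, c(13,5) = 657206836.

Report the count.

2706813345600

[14] T[14,3]:13*1931559552+1486442880=26596717056 · T[14,4]:13*1414014888+1931559552=20313753096 · T[14,5]:13*657206836+1414014888=9957703756
[15] T[15,4]:14*20313753096+26596717056=310989260400 · T[15,5]:14*9957703756+20313753096=159721605680
[16] T[16,5]:15*159721605680+310989260400=2706813345600
Read c(16,5) = 2706813345600.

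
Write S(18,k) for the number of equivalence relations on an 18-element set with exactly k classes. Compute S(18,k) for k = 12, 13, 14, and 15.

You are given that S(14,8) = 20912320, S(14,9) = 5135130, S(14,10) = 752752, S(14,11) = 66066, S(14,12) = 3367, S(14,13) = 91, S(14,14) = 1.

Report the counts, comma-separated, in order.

1256328866, 125854638, 8408778, 367200

r15: T_15,9=9×5135130+20912320=67128490; T_15,10=10×752752+5135130=12662650; T_15,11=11×66066+752752=1479478; T_15,12=12×3367+66066=106470; T_15,13=13×91+3367=4550; T_15,14=14×1+91=105; T_15,15=15×0+1=1
r16: T_16,10=10×12662650+67128490=193754990; T_16,11=11×1479478+12662650=28936908; T_16,12=12×106470+1479478=2757118; T_16,13=13×4550+106470=165620; T_16,14=14×105+4550=6020; T_16,15=15×1+105=120
r17: T_17,11=11×28936908+193754990=512060978; T_17,12=12×2757118+28936908=62022324; T_17,13=13×165620+2757118=4910178; T_17,14=14×6020+165620=249900; T_17,15=15×120+6020=7820
r18: T_18,12=12×62022324+512060978=1256328866; T_18,13=13×4910178+62022324=125854638; T_18,14=14×249900+4910178=8408778; T_18,15=15×7820+249900=367200
Read S(18,12) = 1256328866, S(18,13) = 125854638, S(18,14) = 8408778, S(18,15) = 367200.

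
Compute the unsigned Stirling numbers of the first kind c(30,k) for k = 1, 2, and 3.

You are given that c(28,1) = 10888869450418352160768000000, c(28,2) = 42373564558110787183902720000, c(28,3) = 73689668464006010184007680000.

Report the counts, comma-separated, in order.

row 29: T[29][1]=28·10888869450418352160768000000+0=304888344611713860501504000000  T[29][2]=28·42373564558110787183902720000+10888869450418352160768000000=1197348677077520393310044160000  T[29][3]=28·73689668464006010184007680000+42373564558110787183902720000=2105684281550279072336117760000
row 30: T[30][1]=29·304888344611713860501504000000+0=8841761993739701954543616000000  T[30][2]=29·1197348677077520393310044160000+304888344611713860501504000000=35027999979859805266492784640000  T[30][3]=29·2105684281550279072336117760000+1197348677077520393310044160000=62262192842035613491057459200000
Read c(30,1) = 8841761993739701954543616000000, c(30,2) = 35027999979859805266492784640000, c(30,3) = 62262192842035613491057459200000.

8841761993739701954543616000000, 35027999979859805266492784640000, 62262192842035613491057459200000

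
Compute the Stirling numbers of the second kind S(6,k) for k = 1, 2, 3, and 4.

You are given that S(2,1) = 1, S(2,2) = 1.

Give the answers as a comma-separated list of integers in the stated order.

1, 31, 90, 65

row 3: T[3][1]=1·1+0=1  T[3][2]=2·1+1=3  T[3][3]=3·0+1=1
row 4: T[4][1]=1·1+0=1  T[4][2]=2·3+1=7  T[4][3]=3·1+3=6  T[4][4]=4·0+1=1
row 5: T[5][1]=1·1+0=1  T[5][2]=2·7+1=15  T[5][3]=3·6+7=25  T[5][4]=4·1+6=10
row 6: T[6][1]=1·1+0=1  T[6][2]=2·15+1=31  T[6][3]=3·25+15=90  T[6][4]=4·10+25=65
Read S(6,1) = 1, S(6,2) = 31, S(6,3) = 90, S(6,4) = 65.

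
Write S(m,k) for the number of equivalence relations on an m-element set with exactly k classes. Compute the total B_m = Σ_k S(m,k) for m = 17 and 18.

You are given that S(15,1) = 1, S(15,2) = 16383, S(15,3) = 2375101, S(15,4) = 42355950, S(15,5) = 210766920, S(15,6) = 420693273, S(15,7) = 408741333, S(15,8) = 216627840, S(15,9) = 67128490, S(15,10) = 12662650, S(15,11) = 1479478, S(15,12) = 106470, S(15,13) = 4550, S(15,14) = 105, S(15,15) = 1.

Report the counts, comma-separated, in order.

[16] T[16,1]:1*1+0=1 · T[16,2]:2*16383+1=32767 · T[16,3]:3*2375101+16383=7141686 · T[16,4]:4*42355950+2375101=171798901 · T[16,5]:5*210766920+42355950=1096190550 · T[16,6]:6*420693273+210766920=2734926558 · T[16,7]:7*408741333+420693273=3281882604 · T[16,8]:8*216627840+408741333=2141764053 · T[16,9]:9*67128490+216627840=820784250 · T[16,10]:10*12662650+67128490=193754990 · T[16,11]:11*1479478+12662650=28936908 · T[16,12]:12*106470+1479478=2757118 · T[16,13]:13*4550+106470=165620 · T[16,14]:14*105+4550=6020 · T[16,15]:15*1+105=120 · T[16,16]:16*0+1=1
[17] T[17,1]:1*1+0=1 · T[17,2]:2*32767+1=65535 · T[17,3]:3*7141686+32767=21457825 · T[17,4]:4*171798901+7141686=694337290 · T[17,5]:5*1096190550+171798901=5652751651 · T[17,6]:6*2734926558+1096190550=17505749898 · T[17,7]:7*3281882604+2734926558=25708104786 · T[17,8]:8*2141764053+3281882604=20415995028 · T[17,9]:9*820784250+2141764053=9528822303 · T[17,10]:10*193754990+820784250=2758334150 · T[17,11]:11*28936908+193754990=512060978 · T[17,12]:12*2757118+28936908=62022324 · T[17,13]:13*165620+2757118=4910178 · T[17,14]:14*6020+165620=249900 · T[17,15]:15*120+6020=7820 · T[17,16]:16*1+120=136 · T[17,17]:17*0+1=1
[18] T[18,1]:1*1+0=1 · T[18,2]:2*65535+1=131071 · T[18,3]:3*21457825+65535=64439010 · T[18,4]:4*694337290+21457825=2798806985 · T[18,5]:5*5652751651+694337290=28958095545 · T[18,6]:6*17505749898+5652751651=110687251039 · T[18,7]:7*25708104786+17505749898=197462483400 · T[18,8]:8*20415995028+25708104786=189036065010 · T[18,9]:9*9528822303+20415995028=106175395755 · T[18,10]:10*2758334150+9528822303=37112163803 · T[18,11]:11*512060978+2758334150=8391004908 · T[18,12]:12*62022324+512060978=1256328866 · T[18,13]:13*4910178+62022324=125854638 · T[18,14]:14*249900+4910178=8408778 · T[18,15]:15*7820+249900=367200 · T[18,16]:16*136+7820=9996 · T[18,17]:17*1+136=153 · T[18,18]:18*0+1=1
B_17 = ΣS(17,k) = 1+65535+21457825+694337290+5652751651+17505749898+25708104786+20415995028+9528822303+2758334150+512060978+62022324+4910178+249900+7820+136+1 = 82864869804
B_18 = ΣS(18,k) = 1+131071+64439010+2798806985+28958095545+110687251039+197462483400+189036065010+106175395755+37112163803+8391004908+1256328866+125854638+8408778+367200+9996+153+1 = 682076806159

82864869804, 682076806159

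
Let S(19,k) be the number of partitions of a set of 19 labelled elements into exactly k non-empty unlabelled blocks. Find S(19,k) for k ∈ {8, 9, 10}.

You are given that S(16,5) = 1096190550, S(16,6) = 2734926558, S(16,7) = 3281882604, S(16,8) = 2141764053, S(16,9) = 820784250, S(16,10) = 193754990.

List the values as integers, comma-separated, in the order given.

i=17: T(17,6)=1096190550+6·2734926558=17505749898 | T(17,7)=2734926558+7·3281882604=25708104786 | T(17,8)=3281882604+8·2141764053=20415995028 | T(17,9)=2141764053+9·820784250=9528822303 | T(17,10)=820784250+10·193754990=2758334150
i=18: T(18,7)=17505749898+7·25708104786=197462483400 | T(18,8)=25708104786+8·20415995028=189036065010 | T(18,9)=20415995028+9·9528822303=106175395755 | T(18,10)=9528822303+10·2758334150=37112163803
i=19: T(19,8)=197462483400+8·189036065010=1709751003480 | T(19,9)=189036065010+9·106175395755=1144614626805 | T(19,10)=106175395755+10·37112163803=477297033785
Read S(19,8) = 1709751003480, S(19,9) = 1144614626805, S(19,10) = 477297033785.

1709751003480, 1144614626805, 477297033785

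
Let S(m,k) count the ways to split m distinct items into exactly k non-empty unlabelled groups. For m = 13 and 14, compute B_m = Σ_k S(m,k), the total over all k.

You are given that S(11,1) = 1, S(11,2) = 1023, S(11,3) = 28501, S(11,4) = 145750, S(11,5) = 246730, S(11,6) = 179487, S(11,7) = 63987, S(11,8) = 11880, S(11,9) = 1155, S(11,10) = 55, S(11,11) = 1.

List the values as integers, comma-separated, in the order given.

27644437, 190899322

[12] T[12,1]:1*1+0=1 · T[12,2]:2*1023+1=2047 · T[12,3]:3*28501+1023=86526 · T[12,4]:4*145750+28501=611501 · T[12,5]:5*246730+145750=1379400 · T[12,6]:6*179487+246730=1323652 · T[12,7]:7*63987+179487=627396 · T[12,8]:8*11880+63987=159027 · T[12,9]:9*1155+11880=22275 · T[12,10]:10*55+1155=1705 · T[12,11]:11*1+55=66 · T[12,12]:12*0+1=1
[13] T[13,1]:1*1+0=1 · T[13,2]:2*2047+1=4095 · T[13,3]:3*86526+2047=261625 · T[13,4]:4*611501+86526=2532530 · T[13,5]:5*1379400+611501=7508501 · T[13,6]:6*1323652+1379400=9321312 · T[13,7]:7*627396+1323652=5715424 · T[13,8]:8*159027+627396=1899612 · T[13,9]:9*22275+159027=359502 · T[13,10]:10*1705+22275=39325 · T[13,11]:11*66+1705=2431 · T[13,12]:12*1+66=78 · T[13,13]:13*0+1=1
[14] T[14,1]:1*1+0=1 · T[14,2]:2*4095+1=8191 · T[14,3]:3*261625+4095=788970 · T[14,4]:4*2532530+261625=10391745 · T[14,5]:5*7508501+2532530=40075035 · T[14,6]:6*9321312+7508501=63436373 · T[14,7]:7*5715424+9321312=49329280 · T[14,8]:8*1899612+5715424=20912320 · T[14,9]:9*359502+1899612=5135130 · T[14,10]:10*39325+359502=752752 · T[14,11]:11*2431+39325=66066 · T[14,12]:12*78+2431=3367 · T[14,13]:13*1+78=91 · T[14,14]:14*0+1=1
B_13 = ΣS(13,k) = 1+4095+261625+2532530+7508501+9321312+5715424+1899612+359502+39325+2431+78+1 = 27644437
B_14 = ΣS(14,k) = 1+8191+788970+10391745+40075035+63436373+49329280+20912320+5135130+752752+66066+3367+91+1 = 190899322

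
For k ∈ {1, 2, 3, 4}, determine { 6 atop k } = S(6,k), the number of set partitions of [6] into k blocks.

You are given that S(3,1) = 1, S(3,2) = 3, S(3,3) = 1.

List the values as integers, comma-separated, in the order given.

@4  (4,1):1·1+0→1, (4,2):3·2+1→7, (4,3):1·3+3→6, (4,4):0·4+1→1
@5  (5,1):1·1+0→1, (5,2):7·2+1→15, (5,3):6·3+7→25, (5,4):1·4+6→10
@6  (6,1):1·1+0→1, (6,2):15·2+1→31, (6,3):25·3+15→90, (6,4):10·4+25→65
Read S(6,1) = 1, S(6,2) = 31, S(6,3) = 90, S(6,4) = 65.

1, 31, 90, 65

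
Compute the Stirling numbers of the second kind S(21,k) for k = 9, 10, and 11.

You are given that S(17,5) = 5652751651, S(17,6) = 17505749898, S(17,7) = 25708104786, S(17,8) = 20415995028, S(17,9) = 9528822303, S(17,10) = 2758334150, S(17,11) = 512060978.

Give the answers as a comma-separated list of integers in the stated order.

r18: T_18,6=6×17505749898+5652751651=110687251039; T_18,7=7×25708104786+17505749898=197462483400; T_18,8=8×20415995028+25708104786=189036065010; T_18,9=9×9528822303+20415995028=106175395755; T_18,10=10×2758334150+9528822303=37112163803; T_18,11=11×512060978+2758334150=8391004908
r19: T_19,7=7×197462483400+110687251039=1492924634839; T_19,8=8×189036065010+197462483400=1709751003480; T_19,9=9×106175395755+189036065010=1144614626805; T_19,10=10×37112163803+106175395755=477297033785; T_19,11=11×8391004908+37112163803=129413217791
r20: T_20,8=8×1709751003480+1492924634839=15170932662679; T_20,9=9×1144614626805+1709751003480=12011282644725; T_20,10=10×477297033785+1144614626805=5917584964655; T_20,11=11×129413217791+477297033785=1900842429486
r21: T_21,9=9×12011282644725+15170932662679=123272476465204; T_21,10=10×5917584964655+12011282644725=71187132291275; T_21,11=11×1900842429486+5917584964655=26826851689001
Read S(21,9) = 123272476465204, S(21,10) = 71187132291275, S(21,11) = 26826851689001.

123272476465204, 71187132291275, 26826851689001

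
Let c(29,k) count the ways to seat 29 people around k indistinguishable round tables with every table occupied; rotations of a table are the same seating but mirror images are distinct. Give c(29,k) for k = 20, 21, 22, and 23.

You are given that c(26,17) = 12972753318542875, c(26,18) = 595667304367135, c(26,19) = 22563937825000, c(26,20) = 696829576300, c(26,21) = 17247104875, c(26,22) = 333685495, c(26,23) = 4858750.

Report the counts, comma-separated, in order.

124243455209483610, 4285624815406935, 123268226851770, 2918785153245

@27  (27,18):595667304367135·26+12972753318542875→28460103232088385, (27,19):22563937825000·26+595667304367135→1182329687817135, (27,20):696829576300·26+22563937825000→40681506808800, (27,21):17247104875·26+696829576300→1145254303050, (27,22):333685495·26+17247104875→25922927745, (27,23):4858750·26+333685495→460012995
@28  (28,19):1182329687817135·27+28460103232088385→60383004803151030, (28,20):40681506808800·27+1182329687817135→2280730371654735, (28,21):1145254303050·27+40681506808800→71603372991150, (28,22):25922927745·27+1145254303050→1845173352165, (28,23):460012995·27+25922927745→38343278610
@29  (29,20):2280730371654735·28+60383004803151030→124243455209483610, (29,21):71603372991150·28+2280730371654735→4285624815406935, (29,22):1845173352165·28+71603372991150→123268226851770, (29,23):38343278610·28+1845173352165→2918785153245
Read c(29,20) = 124243455209483610, c(29,21) = 4285624815406935, c(29,22) = 123268226851770, c(29,23) = 2918785153245.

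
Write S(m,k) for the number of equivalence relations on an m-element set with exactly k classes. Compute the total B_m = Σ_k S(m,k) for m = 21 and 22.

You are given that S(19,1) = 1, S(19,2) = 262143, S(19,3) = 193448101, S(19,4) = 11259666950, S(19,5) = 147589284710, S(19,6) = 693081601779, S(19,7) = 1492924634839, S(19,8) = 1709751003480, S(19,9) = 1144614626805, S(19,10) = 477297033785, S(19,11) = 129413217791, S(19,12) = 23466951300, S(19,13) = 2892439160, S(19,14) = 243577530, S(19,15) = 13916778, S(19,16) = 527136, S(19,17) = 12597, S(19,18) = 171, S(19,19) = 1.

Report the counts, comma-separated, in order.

row 20: T[20][1]=1·1+0=1  T[20][2]=2·262143+1=524287  T[20][3]=3·193448101+262143=580606446  T[20][4]=4·11259666950+193448101=45232115901  T[20][5]=5·147589284710+11259666950=749206090500  T[20][6]=6·693081601779+147589284710=4306078895384  T[20][7]=7·1492924634839+693081601779=11143554045652  T[20][8]=8·1709751003480+1492924634839=15170932662679  T[20][9]=9·1144614626805+1709751003480=12011282644725  T[20][10]=10·477297033785+1144614626805=5917584964655  T[20][11]=11·129413217791+477297033785=1900842429486  T[20][12]=12·23466951300+129413217791=411016633391  T[20][13]=13·2892439160+23466951300=61068660380  T[20][14]=14·243577530+2892439160=6302524580  T[20][15]=15·13916778+243577530=452329200  T[20][16]=16·527136+13916778=22350954  T[20][17]=17·12597+527136=741285  T[20][18]=18·171+12597=15675  T[20][19]=19·1+171=190  T[20][20]=20·0+1=1
row 21: T[21][1]=1·1+0=1  T[21][2]=2·524287+1=1048575  T[21][3]=3·580606446+524287=1742343625  T[21][4]=4·45232115901+580606446=181509070050  T[21][5]=5·749206090500+45232115901=3791262568401  T[21][6]=6·4306078895384+749206090500=26585679462804  T[21][7]=7·11143554045652+4306078895384=82310957214948  T[21][8]=8·15170932662679+11143554045652=132511015347084  T[21][9]=9·12011282644725+15170932662679=123272476465204  T[21][10]=10·5917584964655+12011282644725=71187132291275  T[21][11]=11·1900842429486+5917584964655=26826851689001  T[21][12]=12·411016633391+1900842429486=6833042030178  T[21][13]=13·61068660380+411016633391=1204909218331  T[21][14]=14·6302524580+61068660380=149304004500  T[21][15]=15·452329200+6302524580=13087462580  T[21][16]=16·22350954+452329200=809944464  T[21][17]=17·741285+22350954=34952799  T[21][18]=18·15675+741285=1023435  T[21][19]=19·190+15675=19285  T[21][20]=20·1+190=210  T[21][21]=21·0+1=1
row 22: T[22][1]=1·1+0=1  T[22][2]=2·1048575+1=2097151  T[22][3]=3·1742343625+1048575=5228079450  T[22][4]=4·181509070050+1742343625=727778623825  T[22][5]=5·3791262568401+181509070050=19137821912055  T[22][6]=6·26585679462804+3791262568401=163305339345225  T[22][7]=7·82310957214948+26585679462804=602762379967440  T[22][8]=8·132511015347084+82310957214948=1142399079991620  T[22][9]=9·123272476465204+132511015347084=1241963303533920  T[22][10]=10·71187132291275+123272476465204=835143799377954  T[22][11]=11·26826851689001+71187132291275=366282500870286  T[22][12]=12·6833042030178+26826851689001=108823356051137  T[22][13]=13·1204909218331+6833042030178=22496861868481  T[22][14]=14·149304004500+1204909218331=3295165281331  T[22][15]=15·13087462580+149304004500=345615943200  T[22][16]=16·809944464+13087462580=26046574004  T[22][17]=17·34952799+809944464=1404142047  T[22][18]=18·1023435+34952799=53374629  T[22][19]=19·19285+1023435=1389850  T[22][20]=20·210+19285=23485  T[22][21]=21·1+210=231  T[22][22]=22·0+1=1
B_21 = ΣS(21,k) = 1+1048575+1742343625+181509070050+3791262568401+26585679462804+82310957214948+132511015347084+123272476465204+71187132291275+26826851689001+6833042030178+1204909218331+149304004500+13087462580+809944464+34952799+1023435+19285+210+1 = 474869816156751
B_22 = ΣS(22,k) = 1+2097151+5228079450+727778623825+19137821912055+163305339345225+602762379967440+1142399079991620+1241963303533920+835143799377954+366282500870286+108823356051137+22496861868481+3295165281331+345615943200+26046574004+1404142047+53374629+1389850+23485+231+1 = 4506715738447323

474869816156751, 4506715738447323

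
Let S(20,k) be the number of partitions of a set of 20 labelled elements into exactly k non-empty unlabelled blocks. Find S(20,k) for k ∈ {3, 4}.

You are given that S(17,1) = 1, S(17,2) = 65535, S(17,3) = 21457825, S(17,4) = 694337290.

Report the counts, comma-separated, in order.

580606446, 45232115901

r18: T_18,1=1×1+0=1; T_18,2=2×65535+1=131071; T_18,3=3×21457825+65535=64439010; T_18,4=4×694337290+21457825=2798806985
r19: T_19,2=2×131071+1=262143; T_19,3=3×64439010+131071=193448101; T_19,4=4×2798806985+64439010=11259666950
r20: T_20,3=3×193448101+262143=580606446; T_20,4=4×11259666950+193448101=45232115901
Read S(20,3) = 580606446, S(20,4) = 45232115901.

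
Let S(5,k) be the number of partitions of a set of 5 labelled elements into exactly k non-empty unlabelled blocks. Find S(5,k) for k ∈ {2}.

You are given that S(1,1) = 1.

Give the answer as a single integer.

r2: T_2,1=1×1+0=1; T_2,2=2×0+1=1
r3: T_3,1=1×1+0=1; T_3,2=2×1+1=3
r4: T_4,1=1×1+0=1; T_4,2=2×3+1=7
r5: T_5,2=2×7+1=15
Read S(5,2) = 15.

15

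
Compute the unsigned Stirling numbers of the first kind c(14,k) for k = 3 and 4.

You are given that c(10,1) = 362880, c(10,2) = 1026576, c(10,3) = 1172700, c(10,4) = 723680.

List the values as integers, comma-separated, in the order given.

26596717056, 20313753096

@11  (11,1):362880·10+0→3628800, (11,2):1026576·10+362880→10628640, (11,3):1172700·10+1026576→12753576, (11,4):723680·10+1172700→8409500
@12  (12,1):3628800·11+0→39916800, (12,2):10628640·11+3628800→120543840, (12,3):12753576·11+10628640→150917976, (12,4):8409500·11+12753576→105258076
@13  (13,2):120543840·12+39916800→1486442880, (13,3):150917976·12+120543840→1931559552, (13,4):105258076·12+150917976→1414014888
@14  (14,3):1931559552·13+1486442880→26596717056, (14,4):1414014888·13+1931559552→20313753096
Read c(14,3) = 26596717056, c(14,4) = 20313753096.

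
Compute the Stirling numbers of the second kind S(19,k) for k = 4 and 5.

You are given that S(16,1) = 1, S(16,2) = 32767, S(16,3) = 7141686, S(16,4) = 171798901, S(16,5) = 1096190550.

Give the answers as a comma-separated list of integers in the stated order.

r17: T_17,2=2×32767+1=65535; T_17,3=3×7141686+32767=21457825; T_17,4=4×171798901+7141686=694337290; T_17,5=5×1096190550+171798901=5652751651
r18: T_18,3=3×21457825+65535=64439010; T_18,4=4×694337290+21457825=2798806985; T_18,5=5×5652751651+694337290=28958095545
r19: T_19,4=4×2798806985+64439010=11259666950; T_19,5=5×28958095545+2798806985=147589284710
Read S(19,4) = 11259666950, S(19,5) = 147589284710.

11259666950, 147589284710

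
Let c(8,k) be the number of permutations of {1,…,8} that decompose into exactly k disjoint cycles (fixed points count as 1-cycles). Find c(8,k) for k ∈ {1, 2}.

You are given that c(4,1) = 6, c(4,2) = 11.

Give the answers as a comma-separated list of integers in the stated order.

r5: T_5,1=4×6+0=24; T_5,2=4×11+6=50
r6: T_6,1=5×24+0=120; T_6,2=5×50+24=274
r7: T_7,1=6×120+0=720; T_7,2=6×274+120=1764
r8: T_8,1=7×720+0=5040; T_8,2=7×1764+720=13068
Read c(8,1) = 5040, c(8,2) = 13068.

5040, 13068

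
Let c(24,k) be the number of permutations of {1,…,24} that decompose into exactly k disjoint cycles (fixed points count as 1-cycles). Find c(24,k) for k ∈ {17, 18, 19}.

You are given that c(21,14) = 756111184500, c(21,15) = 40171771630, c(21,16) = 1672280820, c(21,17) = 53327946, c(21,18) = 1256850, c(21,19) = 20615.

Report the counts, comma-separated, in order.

6400590336096, 241276443496, 7234669596

[22] T[22,15]:21*40171771630+756111184500=1599718388730 · T[22,16]:21*1672280820+40171771630=75289668850 · T[22,17]:21*53327946+1672280820=2792167686 · T[22,18]:21*1256850+53327946=79721796 · T[22,19]:21*20615+1256850=1689765
[23] T[23,16]:22*75289668850+1599718388730=3256091103430 · T[23,17]:22*2792167686+75289668850=136717357942 · T[23,18]:22*79721796+2792167686=4546047198 · T[23,19]:22*1689765+79721796=116896626
[24] T[24,17]:23*136717357942+3256091103430=6400590336096 · T[24,18]:23*4546047198+136717357942=241276443496 · T[24,19]:23*116896626+4546047198=7234669596
Read c(24,17) = 6400590336096, c(24,18) = 241276443496, c(24,19) = 7234669596.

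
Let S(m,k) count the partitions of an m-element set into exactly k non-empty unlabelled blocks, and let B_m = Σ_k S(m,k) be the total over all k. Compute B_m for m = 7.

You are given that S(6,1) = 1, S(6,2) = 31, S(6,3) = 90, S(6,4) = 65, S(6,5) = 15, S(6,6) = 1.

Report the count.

@7  (7,1):1·1+0→1, (7,2):31·2+1→63, (7,3):90·3+31→301, (7,4):65·4+90→350, (7,5):15·5+65→140, (7,6):1·6+15→21, (7,7):0·7+1→1
B_7 = ΣS(7,k) = 1+63+301+350+140+21+1 = 877

877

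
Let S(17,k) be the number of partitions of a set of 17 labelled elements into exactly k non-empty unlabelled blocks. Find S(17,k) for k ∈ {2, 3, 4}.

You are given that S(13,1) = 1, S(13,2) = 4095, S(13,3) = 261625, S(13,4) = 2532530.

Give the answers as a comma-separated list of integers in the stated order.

65535, 21457825, 694337290

row 14: T[14][1]=1·1+0=1  T[14][2]=2·4095+1=8191  T[14][3]=3·261625+4095=788970  T[14][4]=4·2532530+261625=10391745
row 15: T[15][1]=1·1+0=1  T[15][2]=2·8191+1=16383  T[15][3]=3·788970+8191=2375101  T[15][4]=4·10391745+788970=42355950
row 16: T[16][1]=1·1+0=1  T[16][2]=2·16383+1=32767  T[16][3]=3·2375101+16383=7141686  T[16][4]=4·42355950+2375101=171798901
row 17: T[17][2]=2·32767+1=65535  T[17][3]=3·7141686+32767=21457825  T[17][4]=4·171798901+7141686=694337290
Read S(17,2) = 65535, S(17,3) = 21457825, S(17,4) = 694337290.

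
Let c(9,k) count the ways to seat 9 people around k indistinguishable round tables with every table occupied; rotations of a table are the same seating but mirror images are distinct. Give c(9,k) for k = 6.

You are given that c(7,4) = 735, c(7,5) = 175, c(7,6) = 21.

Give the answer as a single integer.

4536

r8: T_8,5=7×175+735=1960; T_8,6=7×21+175=322
r9: T_9,6=8×322+1960=4536
Read c(9,6) = 4536.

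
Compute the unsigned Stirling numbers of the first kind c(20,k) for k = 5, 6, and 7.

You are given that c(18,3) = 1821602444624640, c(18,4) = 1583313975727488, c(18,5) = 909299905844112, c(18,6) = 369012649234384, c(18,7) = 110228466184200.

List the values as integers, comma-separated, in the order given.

371384787345228000, 161429736530118960, 52260903362512720

i=19: T(19,4)=1821602444624640+18·1583313975727488=30321254007719424 | T(19,5)=1583313975727488+18·909299905844112=17950712280921504 | T(19,6)=909299905844112+18·369012649234384=7551527592063024 | T(19,7)=369012649234384+18·110228466184200=2353125040549984
i=20: T(20,5)=30321254007719424+19·17950712280921504=371384787345228000 | T(20,6)=17950712280921504+19·7551527592063024=161429736530118960 | T(20,7)=7551527592063024+19·2353125040549984=52260903362512720
Read c(20,5) = 371384787345228000, c(20,6) = 161429736530118960, c(20,7) = 52260903362512720.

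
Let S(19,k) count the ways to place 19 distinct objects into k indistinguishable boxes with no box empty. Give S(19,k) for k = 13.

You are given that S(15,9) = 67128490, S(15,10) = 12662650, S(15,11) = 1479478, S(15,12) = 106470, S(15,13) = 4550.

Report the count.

row 16: T[16][10]=10·12662650+67128490=193754990  T[16][11]=11·1479478+12662650=28936908  T[16][12]=12·106470+1479478=2757118  T[16][13]=13·4550+106470=165620
row 17: T[17][11]=11·28936908+193754990=512060978  T[17][12]=12·2757118+28936908=62022324  T[17][13]=13·165620+2757118=4910178
row 18: T[18][12]=12·62022324+512060978=1256328866  T[18][13]=13·4910178+62022324=125854638
row 19: T[19][13]=13·125854638+1256328866=2892439160
Read S(19,13) = 2892439160.

2892439160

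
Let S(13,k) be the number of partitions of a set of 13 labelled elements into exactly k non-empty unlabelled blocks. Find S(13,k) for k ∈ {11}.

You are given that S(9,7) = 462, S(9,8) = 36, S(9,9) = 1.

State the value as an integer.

i=10: T(10,8)=462+8·36=750 | T(10,9)=36+9·1=45 | T(10,10)=1+10·0=1
i=11: T(11,9)=750+9·45=1155 | T(11,10)=45+10·1=55 | T(11,11)=1+11·0=1
i=12: T(12,10)=1155+10·55=1705 | T(12,11)=55+11·1=66
i=13: T(13,11)=1705+11·66=2431
Read S(13,11) = 2431.

2431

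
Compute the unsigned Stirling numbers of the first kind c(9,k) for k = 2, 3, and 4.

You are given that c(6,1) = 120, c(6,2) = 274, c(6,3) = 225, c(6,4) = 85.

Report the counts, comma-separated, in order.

r7: T_7,1=6×120+0=720; T_7,2=6×274+120=1764; T_7,3=6×225+274=1624; T_7,4=6×85+225=735
r8: T_8,1=7×720+0=5040; T_8,2=7×1764+720=13068; T_8,3=7×1624+1764=13132; T_8,4=7×735+1624=6769
r9: T_9,2=8×13068+5040=109584; T_9,3=8×13132+13068=118124; T_9,4=8×6769+13132=67284
Read c(9,2) = 109584, c(9,3) = 118124, c(9,4) = 67284.

109584, 118124, 67284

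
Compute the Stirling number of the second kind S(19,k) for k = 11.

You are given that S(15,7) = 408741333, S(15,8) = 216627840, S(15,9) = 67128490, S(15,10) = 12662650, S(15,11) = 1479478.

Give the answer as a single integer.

[16] T[16,8]:8*216627840+408741333=2141764053 · T[16,9]:9*67128490+216627840=820784250 · T[16,10]:10*12662650+67128490=193754990 · T[16,11]:11*1479478+12662650=28936908
[17] T[17,9]:9*820784250+2141764053=9528822303 · T[17,10]:10*193754990+820784250=2758334150 · T[17,11]:11*28936908+193754990=512060978
[18] T[18,10]:10*2758334150+9528822303=37112163803 · T[18,11]:11*512060978+2758334150=8391004908
[19] T[19,11]:11*8391004908+37112163803=129413217791
Read S(19,11) = 129413217791.

129413217791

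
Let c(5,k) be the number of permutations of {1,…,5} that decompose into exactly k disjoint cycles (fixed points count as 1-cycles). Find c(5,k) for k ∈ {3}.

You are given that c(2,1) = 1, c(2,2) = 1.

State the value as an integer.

35

@3  (3,1):1·2+0→2, (3,2):1·2+1→3, (3,3):0·2+1→1
@4  (4,2):3·3+2→11, (4,3):1·3+3→6
@5  (5,3):6·4+11→35
Read c(5,3) = 35.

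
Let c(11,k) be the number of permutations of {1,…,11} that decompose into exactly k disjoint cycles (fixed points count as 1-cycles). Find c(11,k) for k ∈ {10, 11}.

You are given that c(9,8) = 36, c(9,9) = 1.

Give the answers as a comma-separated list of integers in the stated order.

[10] T[10,9]:9*1+36=45 · T[10,10]:9*0+1=1
[11] T[11,10]:10*1+45=55 · T[11,11]:10*0+1=1
Read c(11,10) = 55, c(11,11) = 1.

55, 1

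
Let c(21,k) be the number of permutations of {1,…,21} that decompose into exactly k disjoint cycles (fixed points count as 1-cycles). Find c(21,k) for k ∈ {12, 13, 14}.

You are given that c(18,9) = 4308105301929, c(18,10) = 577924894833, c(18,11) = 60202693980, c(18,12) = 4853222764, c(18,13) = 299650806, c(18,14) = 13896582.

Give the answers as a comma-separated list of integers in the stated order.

135585182899530, 11310276995381, 756111184500

r19: T_19,10=18×577924894833+4308105301929=14710753408923; T_19,11=18×60202693980+577924894833=1661573386473; T_19,12=18×4853222764+60202693980=147560703732; T_19,13=18×299650806+4853222764=10246937272; T_19,14=18×13896582+299650806=549789282
r20: T_20,11=19×1661573386473+14710753408923=46280647751910; T_20,12=19×147560703732+1661573386473=4465226757381; T_20,13=19×10246937272+147560703732=342252511900; T_20,14=19×549789282+10246937272=20692933630
r21: T_21,12=20×4465226757381+46280647751910=135585182899530; T_21,13=20×342252511900+4465226757381=11310276995381; T_21,14=20×20692933630+342252511900=756111184500
Read c(21,12) = 135585182899530, c(21,13) = 11310276995381, c(21,14) = 756111184500.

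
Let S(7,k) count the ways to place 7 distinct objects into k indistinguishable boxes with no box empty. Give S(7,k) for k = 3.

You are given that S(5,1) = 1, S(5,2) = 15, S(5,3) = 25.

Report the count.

@6  (6,2):15·2+1→31, (6,3):25·3+15→90
@7  (7,3):90·3+31→301
Read S(7,3) = 301.

301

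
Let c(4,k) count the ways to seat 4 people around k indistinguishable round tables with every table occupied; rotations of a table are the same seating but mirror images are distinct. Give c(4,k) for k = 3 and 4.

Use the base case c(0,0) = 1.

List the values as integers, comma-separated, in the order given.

@1  (1,1):0·0+1→1
@2  (2,1):1·1+0→1, (2,2):0·1+1→1
@3  (3,2):1·2+1→3, (3,3):0·2+1→1
@4  (4,3):1·3+3→6, (4,4):0·3+1→1
Read c(4,3) = 6, c(4,4) = 1.

6, 1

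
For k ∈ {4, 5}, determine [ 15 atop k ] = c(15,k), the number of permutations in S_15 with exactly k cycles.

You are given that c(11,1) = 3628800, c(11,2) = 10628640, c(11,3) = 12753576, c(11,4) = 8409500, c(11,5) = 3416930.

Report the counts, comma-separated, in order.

310989260400, 159721605680

i=12: T(12,1)=0+11·3628800=39916800 | T(12,2)=3628800+11·10628640=120543840 | T(12,3)=10628640+11·12753576=150917976 | T(12,4)=12753576+11·8409500=105258076 | T(12,5)=8409500+11·3416930=45995730
i=13: T(13,2)=39916800+12·120543840=1486442880 | T(13,3)=120543840+12·150917976=1931559552 | T(13,4)=150917976+12·105258076=1414014888 | T(13,5)=105258076+12·45995730=657206836
i=14: T(14,3)=1486442880+13·1931559552=26596717056 | T(14,4)=1931559552+13·1414014888=20313753096 | T(14,5)=1414014888+13·657206836=9957703756
i=15: T(15,4)=26596717056+14·20313753096=310989260400 | T(15,5)=20313753096+14·9957703756=159721605680
Read c(15,4) = 310989260400, c(15,5) = 159721605680.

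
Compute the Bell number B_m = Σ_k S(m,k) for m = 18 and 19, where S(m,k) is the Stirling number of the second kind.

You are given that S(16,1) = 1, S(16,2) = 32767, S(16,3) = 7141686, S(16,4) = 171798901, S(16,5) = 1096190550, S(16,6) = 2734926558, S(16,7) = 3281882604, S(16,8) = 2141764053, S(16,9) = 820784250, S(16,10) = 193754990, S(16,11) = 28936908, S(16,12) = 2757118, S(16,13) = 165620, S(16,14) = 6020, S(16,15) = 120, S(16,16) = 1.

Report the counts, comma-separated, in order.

682076806159, 5832742205057

@17  (17,1):1·1+0→1, (17,2):32767·2+1→65535, (17,3):7141686·3+32767→21457825, (17,4):171798901·4+7141686→694337290, (17,5):1096190550·5+171798901→5652751651, (17,6):2734926558·6+1096190550→17505749898, (17,7):3281882604·7+2734926558→25708104786, (17,8):2141764053·8+3281882604→20415995028, (17,9):820784250·9+2141764053→9528822303, (17,10):193754990·10+820784250→2758334150, (17,11):28936908·11+193754990→512060978, (17,12):2757118·12+28936908→62022324, (17,13):165620·13+2757118→4910178, (17,14):6020·14+165620→249900, (17,15):120·15+6020→7820, (17,16):1·16+120→136, (17,17):0·17+1→1
@18  (18,1):1·1+0→1, (18,2):65535·2+1→131071, (18,3):21457825·3+65535→64439010, (18,4):694337290·4+21457825→2798806985, (18,5):5652751651·5+694337290→28958095545, (18,6):17505749898·6+5652751651→110687251039, (18,7):25708104786·7+17505749898→197462483400, (18,8):20415995028·8+25708104786→189036065010, (18,9):9528822303·9+20415995028→106175395755, (18,10):2758334150·10+9528822303→37112163803, (18,11):512060978·11+2758334150→8391004908, (18,12):62022324·12+512060978→1256328866, (18,13):4910178·13+62022324→125854638, (18,14):249900·14+4910178→8408778, (18,15):7820·15+249900→367200, (18,16):136·16+7820→9996, (18,17):1·17+136→153, (18,18):0·18+1→1
@19  (19,1):1·1+0→1, (19,2):131071·2+1→262143, (19,3):64439010·3+131071→193448101, (19,4):2798806985·4+64439010→11259666950, (19,5):28958095545·5+2798806985→147589284710, (19,6):110687251039·6+28958095545→693081601779, (19,7):197462483400·7+110687251039→1492924634839, (19,8):189036065010·8+197462483400→1709751003480, (19,9):106175395755·9+189036065010→1144614626805, (19,10):37112163803·10+106175395755→477297033785, (19,11):8391004908·11+37112163803→129413217791, (19,12):1256328866·12+8391004908→23466951300, (19,13):125854638·13+1256328866→2892439160, (19,14):8408778·14+125854638→243577530, (19,15):367200·15+8408778→13916778, (19,16):9996·16+367200→527136, (19,17):153·17+9996→12597, (19,18):1·18+153→171, (19,19):0·19+1→1
B_18 = ΣS(18,k) = 1+131071+64439010+2798806985+28958095545+110687251039+197462483400+189036065010+106175395755+37112163803+8391004908+1256328866+125854638+8408778+367200+9996+153+1 = 682076806159
B_19 = ΣS(19,k) = 1+262143+193448101+11259666950+147589284710+693081601779+1492924634839+1709751003480+1144614626805+477297033785+129413217791+23466951300+2892439160+243577530+13916778+527136+12597+171+1 = 5832742205057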